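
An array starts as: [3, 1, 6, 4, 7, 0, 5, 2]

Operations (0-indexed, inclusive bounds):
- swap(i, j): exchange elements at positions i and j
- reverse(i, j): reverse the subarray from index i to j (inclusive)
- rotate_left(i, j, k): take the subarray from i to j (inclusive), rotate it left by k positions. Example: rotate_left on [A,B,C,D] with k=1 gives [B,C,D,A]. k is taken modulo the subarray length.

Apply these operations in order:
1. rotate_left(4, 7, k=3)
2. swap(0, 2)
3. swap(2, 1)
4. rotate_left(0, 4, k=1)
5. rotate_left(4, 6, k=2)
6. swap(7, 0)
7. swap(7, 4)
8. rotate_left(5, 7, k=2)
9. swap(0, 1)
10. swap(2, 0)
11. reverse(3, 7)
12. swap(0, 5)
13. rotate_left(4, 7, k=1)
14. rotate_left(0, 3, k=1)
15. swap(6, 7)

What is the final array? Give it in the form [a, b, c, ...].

After 1 (rotate_left(4, 7, k=3)): [3, 1, 6, 4, 2, 7, 0, 5]
After 2 (swap(0, 2)): [6, 1, 3, 4, 2, 7, 0, 5]
After 3 (swap(2, 1)): [6, 3, 1, 4, 2, 7, 0, 5]
After 4 (rotate_left(0, 4, k=1)): [3, 1, 4, 2, 6, 7, 0, 5]
After 5 (rotate_left(4, 6, k=2)): [3, 1, 4, 2, 0, 6, 7, 5]
After 6 (swap(7, 0)): [5, 1, 4, 2, 0, 6, 7, 3]
After 7 (swap(7, 4)): [5, 1, 4, 2, 3, 6, 7, 0]
After 8 (rotate_left(5, 7, k=2)): [5, 1, 4, 2, 3, 0, 6, 7]
After 9 (swap(0, 1)): [1, 5, 4, 2, 3, 0, 6, 7]
After 10 (swap(2, 0)): [4, 5, 1, 2, 3, 0, 6, 7]
After 11 (reverse(3, 7)): [4, 5, 1, 7, 6, 0, 3, 2]
After 12 (swap(0, 5)): [0, 5, 1, 7, 6, 4, 3, 2]
After 13 (rotate_left(4, 7, k=1)): [0, 5, 1, 7, 4, 3, 2, 6]
After 14 (rotate_left(0, 3, k=1)): [5, 1, 7, 0, 4, 3, 2, 6]
After 15 (swap(6, 7)): [5, 1, 7, 0, 4, 3, 6, 2]

Answer: [5, 1, 7, 0, 4, 3, 6, 2]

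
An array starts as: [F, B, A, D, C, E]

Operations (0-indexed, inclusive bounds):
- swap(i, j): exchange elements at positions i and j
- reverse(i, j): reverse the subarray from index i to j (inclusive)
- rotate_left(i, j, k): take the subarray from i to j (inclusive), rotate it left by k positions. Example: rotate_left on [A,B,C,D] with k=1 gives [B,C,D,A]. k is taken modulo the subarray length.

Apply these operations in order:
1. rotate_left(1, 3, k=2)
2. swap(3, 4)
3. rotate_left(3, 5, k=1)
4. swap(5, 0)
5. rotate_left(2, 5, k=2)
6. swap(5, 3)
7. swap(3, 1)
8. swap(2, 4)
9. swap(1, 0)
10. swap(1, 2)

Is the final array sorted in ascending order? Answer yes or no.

Answer: yes

Derivation:
After 1 (rotate_left(1, 3, k=2)): [F, D, B, A, C, E]
After 2 (swap(3, 4)): [F, D, B, C, A, E]
After 3 (rotate_left(3, 5, k=1)): [F, D, B, A, E, C]
After 4 (swap(5, 0)): [C, D, B, A, E, F]
After 5 (rotate_left(2, 5, k=2)): [C, D, E, F, B, A]
After 6 (swap(5, 3)): [C, D, E, A, B, F]
After 7 (swap(3, 1)): [C, A, E, D, B, F]
After 8 (swap(2, 4)): [C, A, B, D, E, F]
After 9 (swap(1, 0)): [A, C, B, D, E, F]
After 10 (swap(1, 2)): [A, B, C, D, E, F]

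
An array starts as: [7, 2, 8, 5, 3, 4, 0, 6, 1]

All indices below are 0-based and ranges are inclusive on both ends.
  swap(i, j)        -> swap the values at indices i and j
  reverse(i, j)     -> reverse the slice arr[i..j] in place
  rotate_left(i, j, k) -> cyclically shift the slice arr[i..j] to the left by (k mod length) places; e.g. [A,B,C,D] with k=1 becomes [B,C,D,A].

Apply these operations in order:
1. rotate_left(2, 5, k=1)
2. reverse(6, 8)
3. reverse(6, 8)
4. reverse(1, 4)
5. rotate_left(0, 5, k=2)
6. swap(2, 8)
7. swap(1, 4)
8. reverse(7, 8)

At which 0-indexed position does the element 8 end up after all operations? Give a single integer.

Answer: 3

Derivation:
After 1 (rotate_left(2, 5, k=1)): [7, 2, 5, 3, 4, 8, 0, 6, 1]
After 2 (reverse(6, 8)): [7, 2, 5, 3, 4, 8, 1, 6, 0]
After 3 (reverse(6, 8)): [7, 2, 5, 3, 4, 8, 0, 6, 1]
After 4 (reverse(1, 4)): [7, 4, 3, 5, 2, 8, 0, 6, 1]
After 5 (rotate_left(0, 5, k=2)): [3, 5, 2, 8, 7, 4, 0, 6, 1]
After 6 (swap(2, 8)): [3, 5, 1, 8, 7, 4, 0, 6, 2]
After 7 (swap(1, 4)): [3, 7, 1, 8, 5, 4, 0, 6, 2]
After 8 (reverse(7, 8)): [3, 7, 1, 8, 5, 4, 0, 2, 6]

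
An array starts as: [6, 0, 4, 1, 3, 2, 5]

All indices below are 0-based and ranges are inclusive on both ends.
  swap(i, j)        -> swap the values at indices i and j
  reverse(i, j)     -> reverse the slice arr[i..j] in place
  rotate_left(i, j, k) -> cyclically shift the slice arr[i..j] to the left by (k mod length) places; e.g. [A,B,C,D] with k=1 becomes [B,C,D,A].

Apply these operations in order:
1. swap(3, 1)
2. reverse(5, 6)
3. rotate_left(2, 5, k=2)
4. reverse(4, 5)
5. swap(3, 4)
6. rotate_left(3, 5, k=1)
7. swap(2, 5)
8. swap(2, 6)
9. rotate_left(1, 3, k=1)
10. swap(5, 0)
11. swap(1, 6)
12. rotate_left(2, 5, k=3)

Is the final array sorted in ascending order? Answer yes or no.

After 1 (swap(3, 1)): [6, 1, 4, 0, 3, 2, 5]
After 2 (reverse(5, 6)): [6, 1, 4, 0, 3, 5, 2]
After 3 (rotate_left(2, 5, k=2)): [6, 1, 3, 5, 4, 0, 2]
After 4 (reverse(4, 5)): [6, 1, 3, 5, 0, 4, 2]
After 5 (swap(3, 4)): [6, 1, 3, 0, 5, 4, 2]
After 6 (rotate_left(3, 5, k=1)): [6, 1, 3, 5, 4, 0, 2]
After 7 (swap(2, 5)): [6, 1, 0, 5, 4, 3, 2]
After 8 (swap(2, 6)): [6, 1, 2, 5, 4, 3, 0]
After 9 (rotate_left(1, 3, k=1)): [6, 2, 5, 1, 4, 3, 0]
After 10 (swap(5, 0)): [3, 2, 5, 1, 4, 6, 0]
After 11 (swap(1, 6)): [3, 0, 5, 1, 4, 6, 2]
After 12 (rotate_left(2, 5, k=3)): [3, 0, 6, 5, 1, 4, 2]

Answer: no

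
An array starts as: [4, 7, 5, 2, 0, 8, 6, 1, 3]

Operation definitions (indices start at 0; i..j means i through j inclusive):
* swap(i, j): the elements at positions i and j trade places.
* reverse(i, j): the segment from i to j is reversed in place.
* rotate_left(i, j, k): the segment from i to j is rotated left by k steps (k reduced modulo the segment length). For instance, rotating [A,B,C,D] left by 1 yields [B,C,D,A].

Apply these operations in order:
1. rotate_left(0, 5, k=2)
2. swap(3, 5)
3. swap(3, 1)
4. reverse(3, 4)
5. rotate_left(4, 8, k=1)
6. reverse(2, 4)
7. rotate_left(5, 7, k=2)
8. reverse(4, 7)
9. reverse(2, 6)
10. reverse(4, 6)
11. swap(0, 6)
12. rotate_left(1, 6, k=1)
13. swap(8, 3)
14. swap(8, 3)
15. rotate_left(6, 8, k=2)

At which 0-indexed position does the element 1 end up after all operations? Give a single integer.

Answer: 0

Derivation:
After 1 (rotate_left(0, 5, k=2)): [5, 2, 0, 8, 4, 7, 6, 1, 3]
After 2 (swap(3, 5)): [5, 2, 0, 7, 4, 8, 6, 1, 3]
After 3 (swap(3, 1)): [5, 7, 0, 2, 4, 8, 6, 1, 3]
After 4 (reverse(3, 4)): [5, 7, 0, 4, 2, 8, 6, 1, 3]
After 5 (rotate_left(4, 8, k=1)): [5, 7, 0, 4, 8, 6, 1, 3, 2]
After 6 (reverse(2, 4)): [5, 7, 8, 4, 0, 6, 1, 3, 2]
After 7 (rotate_left(5, 7, k=2)): [5, 7, 8, 4, 0, 3, 6, 1, 2]
After 8 (reverse(4, 7)): [5, 7, 8, 4, 1, 6, 3, 0, 2]
After 9 (reverse(2, 6)): [5, 7, 3, 6, 1, 4, 8, 0, 2]
After 10 (reverse(4, 6)): [5, 7, 3, 6, 8, 4, 1, 0, 2]
After 11 (swap(0, 6)): [1, 7, 3, 6, 8, 4, 5, 0, 2]
After 12 (rotate_left(1, 6, k=1)): [1, 3, 6, 8, 4, 5, 7, 0, 2]
After 13 (swap(8, 3)): [1, 3, 6, 2, 4, 5, 7, 0, 8]
After 14 (swap(8, 3)): [1, 3, 6, 8, 4, 5, 7, 0, 2]
After 15 (rotate_left(6, 8, k=2)): [1, 3, 6, 8, 4, 5, 2, 7, 0]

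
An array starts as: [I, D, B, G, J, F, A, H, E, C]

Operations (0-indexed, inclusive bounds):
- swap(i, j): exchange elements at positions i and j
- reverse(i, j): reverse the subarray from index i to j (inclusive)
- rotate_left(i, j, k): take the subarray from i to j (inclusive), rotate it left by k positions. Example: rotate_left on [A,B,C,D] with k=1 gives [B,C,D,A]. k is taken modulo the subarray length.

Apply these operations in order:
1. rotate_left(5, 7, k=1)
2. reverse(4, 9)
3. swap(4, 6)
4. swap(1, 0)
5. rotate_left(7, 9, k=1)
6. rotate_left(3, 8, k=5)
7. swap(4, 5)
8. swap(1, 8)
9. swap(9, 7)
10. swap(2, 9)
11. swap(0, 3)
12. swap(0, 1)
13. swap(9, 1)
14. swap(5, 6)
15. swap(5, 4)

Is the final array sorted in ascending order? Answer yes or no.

Answer: yes

Derivation:
After 1 (rotate_left(5, 7, k=1)): [I, D, B, G, J, A, H, F, E, C]
After 2 (reverse(4, 9)): [I, D, B, G, C, E, F, H, A, J]
After 3 (swap(4, 6)): [I, D, B, G, F, E, C, H, A, J]
After 4 (swap(1, 0)): [D, I, B, G, F, E, C, H, A, J]
After 5 (rotate_left(7, 9, k=1)): [D, I, B, G, F, E, C, A, J, H]
After 6 (rotate_left(3, 8, k=5)): [D, I, B, J, G, F, E, C, A, H]
After 7 (swap(4, 5)): [D, I, B, J, F, G, E, C, A, H]
After 8 (swap(1, 8)): [D, A, B, J, F, G, E, C, I, H]
After 9 (swap(9, 7)): [D, A, B, J, F, G, E, H, I, C]
After 10 (swap(2, 9)): [D, A, C, J, F, G, E, H, I, B]
After 11 (swap(0, 3)): [J, A, C, D, F, G, E, H, I, B]
After 12 (swap(0, 1)): [A, J, C, D, F, G, E, H, I, B]
After 13 (swap(9, 1)): [A, B, C, D, F, G, E, H, I, J]
After 14 (swap(5, 6)): [A, B, C, D, F, E, G, H, I, J]
After 15 (swap(5, 4)): [A, B, C, D, E, F, G, H, I, J]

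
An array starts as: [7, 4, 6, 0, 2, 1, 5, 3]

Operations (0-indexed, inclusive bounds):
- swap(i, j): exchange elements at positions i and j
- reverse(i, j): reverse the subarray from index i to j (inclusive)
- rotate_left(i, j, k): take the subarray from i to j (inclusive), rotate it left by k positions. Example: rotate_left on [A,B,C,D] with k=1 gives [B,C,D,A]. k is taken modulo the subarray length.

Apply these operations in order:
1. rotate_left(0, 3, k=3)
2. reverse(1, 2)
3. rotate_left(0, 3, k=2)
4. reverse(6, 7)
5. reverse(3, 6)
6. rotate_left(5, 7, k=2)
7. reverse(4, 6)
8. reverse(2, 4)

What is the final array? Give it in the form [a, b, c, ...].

After 1 (rotate_left(0, 3, k=3)): [0, 7, 4, 6, 2, 1, 5, 3]
After 2 (reverse(1, 2)): [0, 4, 7, 6, 2, 1, 5, 3]
After 3 (rotate_left(0, 3, k=2)): [7, 6, 0, 4, 2, 1, 5, 3]
After 4 (reverse(6, 7)): [7, 6, 0, 4, 2, 1, 3, 5]
After 5 (reverse(3, 6)): [7, 6, 0, 3, 1, 2, 4, 5]
After 6 (rotate_left(5, 7, k=2)): [7, 6, 0, 3, 1, 5, 2, 4]
After 7 (reverse(4, 6)): [7, 6, 0, 3, 2, 5, 1, 4]
After 8 (reverse(2, 4)): [7, 6, 2, 3, 0, 5, 1, 4]

Answer: [7, 6, 2, 3, 0, 5, 1, 4]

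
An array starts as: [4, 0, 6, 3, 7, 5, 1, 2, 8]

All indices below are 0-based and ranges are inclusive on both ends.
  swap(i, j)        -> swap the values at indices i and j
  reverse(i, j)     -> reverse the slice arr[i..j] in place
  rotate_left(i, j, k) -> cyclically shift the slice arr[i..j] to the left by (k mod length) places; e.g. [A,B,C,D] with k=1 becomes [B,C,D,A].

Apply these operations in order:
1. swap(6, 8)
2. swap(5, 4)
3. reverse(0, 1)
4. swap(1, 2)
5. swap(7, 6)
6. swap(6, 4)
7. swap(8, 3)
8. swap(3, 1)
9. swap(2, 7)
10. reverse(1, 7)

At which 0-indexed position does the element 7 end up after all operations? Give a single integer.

Answer: 3

Derivation:
After 1 (swap(6, 8)): [4, 0, 6, 3, 7, 5, 8, 2, 1]
After 2 (swap(5, 4)): [4, 0, 6, 3, 5, 7, 8, 2, 1]
After 3 (reverse(0, 1)): [0, 4, 6, 3, 5, 7, 8, 2, 1]
After 4 (swap(1, 2)): [0, 6, 4, 3, 5, 7, 8, 2, 1]
After 5 (swap(7, 6)): [0, 6, 4, 3, 5, 7, 2, 8, 1]
After 6 (swap(6, 4)): [0, 6, 4, 3, 2, 7, 5, 8, 1]
After 7 (swap(8, 3)): [0, 6, 4, 1, 2, 7, 5, 8, 3]
After 8 (swap(3, 1)): [0, 1, 4, 6, 2, 7, 5, 8, 3]
After 9 (swap(2, 7)): [0, 1, 8, 6, 2, 7, 5, 4, 3]
After 10 (reverse(1, 7)): [0, 4, 5, 7, 2, 6, 8, 1, 3]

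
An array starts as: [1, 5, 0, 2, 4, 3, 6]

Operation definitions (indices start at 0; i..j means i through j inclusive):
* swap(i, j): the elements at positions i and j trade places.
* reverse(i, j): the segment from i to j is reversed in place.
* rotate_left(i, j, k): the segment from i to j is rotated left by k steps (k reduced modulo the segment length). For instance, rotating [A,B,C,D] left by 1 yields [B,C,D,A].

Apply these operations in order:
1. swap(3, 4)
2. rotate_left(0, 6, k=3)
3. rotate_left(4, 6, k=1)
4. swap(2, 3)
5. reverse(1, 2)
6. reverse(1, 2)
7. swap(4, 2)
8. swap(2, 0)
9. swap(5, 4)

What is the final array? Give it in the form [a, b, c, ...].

Answer: [5, 2, 4, 3, 0, 6, 1]

Derivation:
After 1 (swap(3, 4)): [1, 5, 0, 4, 2, 3, 6]
After 2 (rotate_left(0, 6, k=3)): [4, 2, 3, 6, 1, 5, 0]
After 3 (rotate_left(4, 6, k=1)): [4, 2, 3, 6, 5, 0, 1]
After 4 (swap(2, 3)): [4, 2, 6, 3, 5, 0, 1]
After 5 (reverse(1, 2)): [4, 6, 2, 3, 5, 0, 1]
After 6 (reverse(1, 2)): [4, 2, 6, 3, 5, 0, 1]
After 7 (swap(4, 2)): [4, 2, 5, 3, 6, 0, 1]
After 8 (swap(2, 0)): [5, 2, 4, 3, 6, 0, 1]
After 9 (swap(5, 4)): [5, 2, 4, 3, 0, 6, 1]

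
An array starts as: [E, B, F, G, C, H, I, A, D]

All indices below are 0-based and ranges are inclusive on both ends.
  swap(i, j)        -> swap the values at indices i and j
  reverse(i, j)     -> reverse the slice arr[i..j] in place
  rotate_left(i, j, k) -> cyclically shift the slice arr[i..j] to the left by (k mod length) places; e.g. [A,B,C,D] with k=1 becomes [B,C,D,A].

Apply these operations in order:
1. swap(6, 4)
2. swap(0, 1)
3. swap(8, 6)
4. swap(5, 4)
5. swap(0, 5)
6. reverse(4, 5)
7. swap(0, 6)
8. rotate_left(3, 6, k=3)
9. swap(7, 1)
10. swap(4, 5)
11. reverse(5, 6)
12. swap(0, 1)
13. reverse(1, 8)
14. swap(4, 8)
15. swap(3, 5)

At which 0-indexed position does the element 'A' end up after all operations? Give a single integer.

After 1 (swap(6, 4)): [E, B, F, G, I, H, C, A, D]
After 2 (swap(0, 1)): [B, E, F, G, I, H, C, A, D]
After 3 (swap(8, 6)): [B, E, F, G, I, H, D, A, C]
After 4 (swap(5, 4)): [B, E, F, G, H, I, D, A, C]
After 5 (swap(0, 5)): [I, E, F, G, H, B, D, A, C]
After 6 (reverse(4, 5)): [I, E, F, G, B, H, D, A, C]
After 7 (swap(0, 6)): [D, E, F, G, B, H, I, A, C]
After 8 (rotate_left(3, 6, k=3)): [D, E, F, I, G, B, H, A, C]
After 9 (swap(7, 1)): [D, A, F, I, G, B, H, E, C]
After 10 (swap(4, 5)): [D, A, F, I, B, G, H, E, C]
After 11 (reverse(5, 6)): [D, A, F, I, B, H, G, E, C]
After 12 (swap(0, 1)): [A, D, F, I, B, H, G, E, C]
After 13 (reverse(1, 8)): [A, C, E, G, H, B, I, F, D]
After 14 (swap(4, 8)): [A, C, E, G, D, B, I, F, H]
After 15 (swap(3, 5)): [A, C, E, B, D, G, I, F, H]

Answer: 0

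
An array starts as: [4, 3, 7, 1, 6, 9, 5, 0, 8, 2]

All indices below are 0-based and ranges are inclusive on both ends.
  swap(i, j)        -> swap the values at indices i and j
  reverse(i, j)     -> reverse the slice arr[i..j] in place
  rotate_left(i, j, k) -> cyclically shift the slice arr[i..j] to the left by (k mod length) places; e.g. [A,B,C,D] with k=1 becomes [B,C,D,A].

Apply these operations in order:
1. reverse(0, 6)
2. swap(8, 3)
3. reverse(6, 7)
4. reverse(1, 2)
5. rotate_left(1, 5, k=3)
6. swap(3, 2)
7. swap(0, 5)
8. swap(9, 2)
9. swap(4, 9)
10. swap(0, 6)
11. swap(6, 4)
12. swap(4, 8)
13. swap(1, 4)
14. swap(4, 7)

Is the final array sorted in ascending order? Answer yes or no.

After 1 (reverse(0, 6)): [5, 9, 6, 1, 7, 3, 4, 0, 8, 2]
After 2 (swap(8, 3)): [5, 9, 6, 8, 7, 3, 4, 0, 1, 2]
After 3 (reverse(6, 7)): [5, 9, 6, 8, 7, 3, 0, 4, 1, 2]
After 4 (reverse(1, 2)): [5, 6, 9, 8, 7, 3, 0, 4, 1, 2]
After 5 (rotate_left(1, 5, k=3)): [5, 7, 3, 6, 9, 8, 0, 4, 1, 2]
After 6 (swap(3, 2)): [5, 7, 6, 3, 9, 8, 0, 4, 1, 2]
After 7 (swap(0, 5)): [8, 7, 6, 3, 9, 5, 0, 4, 1, 2]
After 8 (swap(9, 2)): [8, 7, 2, 3, 9, 5, 0, 4, 1, 6]
After 9 (swap(4, 9)): [8, 7, 2, 3, 6, 5, 0, 4, 1, 9]
After 10 (swap(0, 6)): [0, 7, 2, 3, 6, 5, 8, 4, 1, 9]
After 11 (swap(6, 4)): [0, 7, 2, 3, 8, 5, 6, 4, 1, 9]
After 12 (swap(4, 8)): [0, 7, 2, 3, 1, 5, 6, 4, 8, 9]
After 13 (swap(1, 4)): [0, 1, 2, 3, 7, 5, 6, 4, 8, 9]
After 14 (swap(4, 7)): [0, 1, 2, 3, 4, 5, 6, 7, 8, 9]

Answer: yes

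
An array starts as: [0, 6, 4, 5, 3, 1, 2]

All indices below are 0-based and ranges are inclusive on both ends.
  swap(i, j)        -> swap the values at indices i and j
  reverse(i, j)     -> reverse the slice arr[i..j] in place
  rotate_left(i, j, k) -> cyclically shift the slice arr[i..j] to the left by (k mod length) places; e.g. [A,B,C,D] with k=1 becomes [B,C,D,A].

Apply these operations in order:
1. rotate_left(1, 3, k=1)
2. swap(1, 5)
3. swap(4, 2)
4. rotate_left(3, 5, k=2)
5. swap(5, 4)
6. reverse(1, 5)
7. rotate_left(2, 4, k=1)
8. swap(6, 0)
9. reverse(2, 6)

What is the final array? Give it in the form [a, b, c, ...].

After 1 (rotate_left(1, 3, k=1)): [0, 4, 5, 6, 3, 1, 2]
After 2 (swap(1, 5)): [0, 1, 5, 6, 3, 4, 2]
After 3 (swap(4, 2)): [0, 1, 3, 6, 5, 4, 2]
After 4 (rotate_left(3, 5, k=2)): [0, 1, 3, 4, 6, 5, 2]
After 5 (swap(5, 4)): [0, 1, 3, 4, 5, 6, 2]
After 6 (reverse(1, 5)): [0, 6, 5, 4, 3, 1, 2]
After 7 (rotate_left(2, 4, k=1)): [0, 6, 4, 3, 5, 1, 2]
After 8 (swap(6, 0)): [2, 6, 4, 3, 5, 1, 0]
After 9 (reverse(2, 6)): [2, 6, 0, 1, 5, 3, 4]

Answer: [2, 6, 0, 1, 5, 3, 4]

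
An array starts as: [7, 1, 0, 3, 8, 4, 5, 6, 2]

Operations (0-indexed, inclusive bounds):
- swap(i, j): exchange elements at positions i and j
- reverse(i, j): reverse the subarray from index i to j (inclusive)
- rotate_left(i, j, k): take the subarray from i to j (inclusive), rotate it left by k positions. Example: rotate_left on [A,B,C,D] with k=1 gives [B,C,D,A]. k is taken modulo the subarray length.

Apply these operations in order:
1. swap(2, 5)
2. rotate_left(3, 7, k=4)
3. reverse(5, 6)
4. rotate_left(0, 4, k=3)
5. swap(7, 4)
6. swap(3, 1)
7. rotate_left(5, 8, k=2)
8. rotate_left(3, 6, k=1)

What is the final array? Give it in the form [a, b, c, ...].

After 1 (swap(2, 5)): [7, 1, 4, 3, 8, 0, 5, 6, 2]
After 2 (rotate_left(3, 7, k=4)): [7, 1, 4, 6, 3, 8, 0, 5, 2]
After 3 (reverse(5, 6)): [7, 1, 4, 6, 3, 0, 8, 5, 2]
After 4 (rotate_left(0, 4, k=3)): [6, 3, 7, 1, 4, 0, 8, 5, 2]
After 5 (swap(7, 4)): [6, 3, 7, 1, 5, 0, 8, 4, 2]
After 6 (swap(3, 1)): [6, 1, 7, 3, 5, 0, 8, 4, 2]
After 7 (rotate_left(5, 8, k=2)): [6, 1, 7, 3, 5, 4, 2, 0, 8]
After 8 (rotate_left(3, 6, k=1)): [6, 1, 7, 5, 4, 2, 3, 0, 8]

Answer: [6, 1, 7, 5, 4, 2, 3, 0, 8]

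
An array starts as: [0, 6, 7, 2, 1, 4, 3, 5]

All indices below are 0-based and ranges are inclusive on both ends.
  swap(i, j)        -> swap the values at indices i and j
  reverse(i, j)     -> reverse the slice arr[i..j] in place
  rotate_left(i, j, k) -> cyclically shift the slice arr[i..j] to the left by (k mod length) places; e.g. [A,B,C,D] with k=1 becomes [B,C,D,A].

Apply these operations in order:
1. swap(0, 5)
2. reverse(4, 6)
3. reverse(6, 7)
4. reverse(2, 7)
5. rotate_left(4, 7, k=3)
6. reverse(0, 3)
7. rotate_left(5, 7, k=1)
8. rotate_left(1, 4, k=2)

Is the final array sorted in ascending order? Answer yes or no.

After 1 (swap(0, 5)): [4, 6, 7, 2, 1, 0, 3, 5]
After 2 (reverse(4, 6)): [4, 6, 7, 2, 3, 0, 1, 5]
After 3 (reverse(6, 7)): [4, 6, 7, 2, 3, 0, 5, 1]
After 4 (reverse(2, 7)): [4, 6, 1, 5, 0, 3, 2, 7]
After 5 (rotate_left(4, 7, k=3)): [4, 6, 1, 5, 7, 0, 3, 2]
After 6 (reverse(0, 3)): [5, 1, 6, 4, 7, 0, 3, 2]
After 7 (rotate_left(5, 7, k=1)): [5, 1, 6, 4, 7, 3, 2, 0]
After 8 (rotate_left(1, 4, k=2)): [5, 4, 7, 1, 6, 3, 2, 0]

Answer: no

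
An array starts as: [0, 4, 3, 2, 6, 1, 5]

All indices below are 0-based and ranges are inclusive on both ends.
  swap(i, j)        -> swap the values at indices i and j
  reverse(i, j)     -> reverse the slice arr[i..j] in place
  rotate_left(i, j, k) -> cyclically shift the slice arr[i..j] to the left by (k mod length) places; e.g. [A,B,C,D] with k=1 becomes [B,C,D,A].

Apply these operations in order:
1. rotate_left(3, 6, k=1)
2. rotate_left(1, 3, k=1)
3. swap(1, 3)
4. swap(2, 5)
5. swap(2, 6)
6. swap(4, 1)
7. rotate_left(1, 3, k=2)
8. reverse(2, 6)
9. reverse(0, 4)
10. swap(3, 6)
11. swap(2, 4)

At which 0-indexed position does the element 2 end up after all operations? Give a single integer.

After 1 (rotate_left(3, 6, k=1)): [0, 4, 3, 6, 1, 5, 2]
After 2 (rotate_left(1, 3, k=1)): [0, 3, 6, 4, 1, 5, 2]
After 3 (swap(1, 3)): [0, 4, 6, 3, 1, 5, 2]
After 4 (swap(2, 5)): [0, 4, 5, 3, 1, 6, 2]
After 5 (swap(2, 6)): [0, 4, 2, 3, 1, 6, 5]
After 6 (swap(4, 1)): [0, 1, 2, 3, 4, 6, 5]
After 7 (rotate_left(1, 3, k=2)): [0, 3, 1, 2, 4, 6, 5]
After 8 (reverse(2, 6)): [0, 3, 5, 6, 4, 2, 1]
After 9 (reverse(0, 4)): [4, 6, 5, 3, 0, 2, 1]
After 10 (swap(3, 6)): [4, 6, 5, 1, 0, 2, 3]
After 11 (swap(2, 4)): [4, 6, 0, 1, 5, 2, 3]

Answer: 5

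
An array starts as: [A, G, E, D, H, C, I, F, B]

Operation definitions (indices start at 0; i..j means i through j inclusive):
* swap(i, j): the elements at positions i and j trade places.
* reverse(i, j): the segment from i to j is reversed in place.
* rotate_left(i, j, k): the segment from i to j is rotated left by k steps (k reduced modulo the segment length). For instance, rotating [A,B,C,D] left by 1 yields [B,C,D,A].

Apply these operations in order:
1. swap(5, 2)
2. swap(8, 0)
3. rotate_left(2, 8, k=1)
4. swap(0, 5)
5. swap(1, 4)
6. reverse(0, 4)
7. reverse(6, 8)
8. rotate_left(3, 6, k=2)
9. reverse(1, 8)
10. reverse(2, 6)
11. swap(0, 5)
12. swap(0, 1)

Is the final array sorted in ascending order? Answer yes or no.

Answer: no

Derivation:
After 1 (swap(5, 2)): [A, G, C, D, H, E, I, F, B]
After 2 (swap(8, 0)): [B, G, C, D, H, E, I, F, A]
After 3 (rotate_left(2, 8, k=1)): [B, G, D, H, E, I, F, A, C]
After 4 (swap(0, 5)): [I, G, D, H, E, B, F, A, C]
After 5 (swap(1, 4)): [I, E, D, H, G, B, F, A, C]
After 6 (reverse(0, 4)): [G, H, D, E, I, B, F, A, C]
After 7 (reverse(6, 8)): [G, H, D, E, I, B, C, A, F]
After 8 (rotate_left(3, 6, k=2)): [G, H, D, B, C, E, I, A, F]
After 9 (reverse(1, 8)): [G, F, A, I, E, C, B, D, H]
After 10 (reverse(2, 6)): [G, F, B, C, E, I, A, D, H]
After 11 (swap(0, 5)): [I, F, B, C, E, G, A, D, H]
After 12 (swap(0, 1)): [F, I, B, C, E, G, A, D, H]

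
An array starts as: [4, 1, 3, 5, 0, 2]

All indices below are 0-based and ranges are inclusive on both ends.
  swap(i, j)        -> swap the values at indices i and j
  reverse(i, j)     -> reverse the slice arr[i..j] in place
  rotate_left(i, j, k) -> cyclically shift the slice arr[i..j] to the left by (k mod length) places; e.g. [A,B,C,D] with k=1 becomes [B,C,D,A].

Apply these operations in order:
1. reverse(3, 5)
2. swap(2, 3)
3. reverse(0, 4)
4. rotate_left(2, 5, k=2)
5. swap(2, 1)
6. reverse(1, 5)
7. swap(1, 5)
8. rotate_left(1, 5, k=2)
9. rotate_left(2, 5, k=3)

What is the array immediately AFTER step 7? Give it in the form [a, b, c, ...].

Answer: [0, 4, 2, 5, 3, 1]

Derivation:
After 1 (reverse(3, 5)): [4, 1, 3, 2, 0, 5]
After 2 (swap(2, 3)): [4, 1, 2, 3, 0, 5]
After 3 (reverse(0, 4)): [0, 3, 2, 1, 4, 5]
After 4 (rotate_left(2, 5, k=2)): [0, 3, 4, 5, 2, 1]
After 5 (swap(2, 1)): [0, 4, 3, 5, 2, 1]
After 6 (reverse(1, 5)): [0, 1, 2, 5, 3, 4]
After 7 (swap(1, 5)): [0, 4, 2, 5, 3, 1]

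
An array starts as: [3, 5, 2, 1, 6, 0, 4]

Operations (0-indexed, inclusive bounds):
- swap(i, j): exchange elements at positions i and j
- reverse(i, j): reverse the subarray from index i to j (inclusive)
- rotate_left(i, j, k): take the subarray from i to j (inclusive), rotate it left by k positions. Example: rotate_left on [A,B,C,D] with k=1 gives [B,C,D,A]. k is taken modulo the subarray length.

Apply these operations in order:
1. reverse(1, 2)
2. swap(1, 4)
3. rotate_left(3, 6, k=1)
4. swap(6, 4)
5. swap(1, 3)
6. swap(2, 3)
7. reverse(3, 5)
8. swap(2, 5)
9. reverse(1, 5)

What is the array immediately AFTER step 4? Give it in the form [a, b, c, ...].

After 1 (reverse(1, 2)): [3, 2, 5, 1, 6, 0, 4]
After 2 (swap(1, 4)): [3, 6, 5, 1, 2, 0, 4]
After 3 (rotate_left(3, 6, k=1)): [3, 6, 5, 2, 0, 4, 1]
After 4 (swap(6, 4)): [3, 6, 5, 2, 1, 4, 0]

Answer: [3, 6, 5, 2, 1, 4, 0]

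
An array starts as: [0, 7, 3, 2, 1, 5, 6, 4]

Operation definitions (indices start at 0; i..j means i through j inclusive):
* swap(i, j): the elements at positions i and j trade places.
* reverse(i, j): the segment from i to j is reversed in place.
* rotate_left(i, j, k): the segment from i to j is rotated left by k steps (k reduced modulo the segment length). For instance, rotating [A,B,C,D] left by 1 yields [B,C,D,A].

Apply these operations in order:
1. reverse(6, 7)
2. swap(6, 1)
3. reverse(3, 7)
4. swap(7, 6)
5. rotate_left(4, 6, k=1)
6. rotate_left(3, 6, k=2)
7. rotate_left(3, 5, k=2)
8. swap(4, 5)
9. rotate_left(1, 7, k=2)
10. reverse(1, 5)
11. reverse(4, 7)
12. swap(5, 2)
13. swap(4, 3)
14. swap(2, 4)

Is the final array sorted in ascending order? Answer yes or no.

Answer: yes

Derivation:
After 1 (reverse(6, 7)): [0, 7, 3, 2, 1, 5, 4, 6]
After 2 (swap(6, 1)): [0, 4, 3, 2, 1, 5, 7, 6]
After 3 (reverse(3, 7)): [0, 4, 3, 6, 7, 5, 1, 2]
After 4 (swap(7, 6)): [0, 4, 3, 6, 7, 5, 2, 1]
After 5 (rotate_left(4, 6, k=1)): [0, 4, 3, 6, 5, 2, 7, 1]
After 6 (rotate_left(3, 6, k=2)): [0, 4, 3, 2, 7, 6, 5, 1]
After 7 (rotate_left(3, 5, k=2)): [0, 4, 3, 6, 2, 7, 5, 1]
After 8 (swap(4, 5)): [0, 4, 3, 6, 7, 2, 5, 1]
After 9 (rotate_left(1, 7, k=2)): [0, 6, 7, 2, 5, 1, 4, 3]
After 10 (reverse(1, 5)): [0, 1, 5, 2, 7, 6, 4, 3]
After 11 (reverse(4, 7)): [0, 1, 5, 2, 3, 4, 6, 7]
After 12 (swap(5, 2)): [0, 1, 4, 2, 3, 5, 6, 7]
After 13 (swap(4, 3)): [0, 1, 4, 3, 2, 5, 6, 7]
After 14 (swap(2, 4)): [0, 1, 2, 3, 4, 5, 6, 7]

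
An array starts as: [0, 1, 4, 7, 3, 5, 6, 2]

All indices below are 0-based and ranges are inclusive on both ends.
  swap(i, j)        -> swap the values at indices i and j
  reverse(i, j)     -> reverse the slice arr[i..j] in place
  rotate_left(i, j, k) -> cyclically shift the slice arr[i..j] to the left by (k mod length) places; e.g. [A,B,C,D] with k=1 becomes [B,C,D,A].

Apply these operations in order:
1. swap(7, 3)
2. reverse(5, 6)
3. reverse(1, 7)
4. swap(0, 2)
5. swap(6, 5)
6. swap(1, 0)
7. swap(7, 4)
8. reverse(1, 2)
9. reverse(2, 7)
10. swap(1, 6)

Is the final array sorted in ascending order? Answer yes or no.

Answer: no

Derivation:
After 1 (swap(7, 3)): [0, 1, 4, 2, 3, 5, 6, 7]
After 2 (reverse(5, 6)): [0, 1, 4, 2, 3, 6, 5, 7]
After 3 (reverse(1, 7)): [0, 7, 5, 6, 3, 2, 4, 1]
After 4 (swap(0, 2)): [5, 7, 0, 6, 3, 2, 4, 1]
After 5 (swap(6, 5)): [5, 7, 0, 6, 3, 4, 2, 1]
After 6 (swap(1, 0)): [7, 5, 0, 6, 3, 4, 2, 1]
After 7 (swap(7, 4)): [7, 5, 0, 6, 1, 4, 2, 3]
After 8 (reverse(1, 2)): [7, 0, 5, 6, 1, 4, 2, 3]
After 9 (reverse(2, 7)): [7, 0, 3, 2, 4, 1, 6, 5]
After 10 (swap(1, 6)): [7, 6, 3, 2, 4, 1, 0, 5]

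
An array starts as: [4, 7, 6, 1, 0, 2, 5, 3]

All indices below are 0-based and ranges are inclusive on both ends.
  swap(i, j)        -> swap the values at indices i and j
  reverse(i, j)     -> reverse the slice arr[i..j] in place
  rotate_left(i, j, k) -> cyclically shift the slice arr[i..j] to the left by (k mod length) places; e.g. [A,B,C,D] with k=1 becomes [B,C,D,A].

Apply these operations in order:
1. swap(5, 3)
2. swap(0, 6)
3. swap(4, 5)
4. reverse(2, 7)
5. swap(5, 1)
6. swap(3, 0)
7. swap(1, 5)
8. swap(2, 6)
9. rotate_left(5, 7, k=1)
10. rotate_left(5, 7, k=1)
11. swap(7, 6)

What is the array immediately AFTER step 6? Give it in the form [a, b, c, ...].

After 1 (swap(5, 3)): [4, 7, 6, 2, 0, 1, 5, 3]
After 2 (swap(0, 6)): [5, 7, 6, 2, 0, 1, 4, 3]
After 3 (swap(4, 5)): [5, 7, 6, 2, 1, 0, 4, 3]
After 4 (reverse(2, 7)): [5, 7, 3, 4, 0, 1, 2, 6]
After 5 (swap(5, 1)): [5, 1, 3, 4, 0, 7, 2, 6]
After 6 (swap(3, 0)): [4, 1, 3, 5, 0, 7, 2, 6]

Answer: [4, 1, 3, 5, 0, 7, 2, 6]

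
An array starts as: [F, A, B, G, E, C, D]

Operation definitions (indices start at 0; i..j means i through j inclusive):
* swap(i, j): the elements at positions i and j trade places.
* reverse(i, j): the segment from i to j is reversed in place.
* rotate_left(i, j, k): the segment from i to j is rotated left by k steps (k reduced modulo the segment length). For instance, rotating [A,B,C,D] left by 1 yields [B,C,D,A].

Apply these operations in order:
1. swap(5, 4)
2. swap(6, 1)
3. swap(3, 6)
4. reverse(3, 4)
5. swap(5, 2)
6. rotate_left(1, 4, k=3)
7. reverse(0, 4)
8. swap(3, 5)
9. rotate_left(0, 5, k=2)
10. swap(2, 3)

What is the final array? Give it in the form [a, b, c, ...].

After 1 (swap(5, 4)): [F, A, B, G, C, E, D]
After 2 (swap(6, 1)): [F, D, B, G, C, E, A]
After 3 (swap(3, 6)): [F, D, B, A, C, E, G]
After 4 (reverse(3, 4)): [F, D, B, C, A, E, G]
After 5 (swap(5, 2)): [F, D, E, C, A, B, G]
After 6 (rotate_left(1, 4, k=3)): [F, A, D, E, C, B, G]
After 7 (reverse(0, 4)): [C, E, D, A, F, B, G]
After 8 (swap(3, 5)): [C, E, D, B, F, A, G]
After 9 (rotate_left(0, 5, k=2)): [D, B, F, A, C, E, G]
After 10 (swap(2, 3)): [D, B, A, F, C, E, G]

Answer: [D, B, A, F, C, E, G]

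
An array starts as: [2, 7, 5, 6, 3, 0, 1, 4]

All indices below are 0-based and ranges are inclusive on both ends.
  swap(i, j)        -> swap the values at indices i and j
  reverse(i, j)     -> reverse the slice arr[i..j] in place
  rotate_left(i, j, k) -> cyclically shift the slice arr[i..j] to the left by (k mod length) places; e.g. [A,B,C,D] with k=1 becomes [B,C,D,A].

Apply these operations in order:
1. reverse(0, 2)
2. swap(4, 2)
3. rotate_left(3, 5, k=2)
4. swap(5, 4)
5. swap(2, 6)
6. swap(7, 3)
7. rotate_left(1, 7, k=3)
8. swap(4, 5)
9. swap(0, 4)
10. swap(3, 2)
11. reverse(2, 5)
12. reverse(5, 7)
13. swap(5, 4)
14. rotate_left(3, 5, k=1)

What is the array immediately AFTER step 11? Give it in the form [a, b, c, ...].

Answer: [7, 2, 0, 5, 6, 3, 1, 4]

Derivation:
After 1 (reverse(0, 2)): [5, 7, 2, 6, 3, 0, 1, 4]
After 2 (swap(4, 2)): [5, 7, 3, 6, 2, 0, 1, 4]
After 3 (rotate_left(3, 5, k=2)): [5, 7, 3, 0, 6, 2, 1, 4]
After 4 (swap(5, 4)): [5, 7, 3, 0, 2, 6, 1, 4]
After 5 (swap(2, 6)): [5, 7, 1, 0, 2, 6, 3, 4]
After 6 (swap(7, 3)): [5, 7, 1, 4, 2, 6, 3, 0]
After 7 (rotate_left(1, 7, k=3)): [5, 2, 6, 3, 0, 7, 1, 4]
After 8 (swap(4, 5)): [5, 2, 6, 3, 7, 0, 1, 4]
After 9 (swap(0, 4)): [7, 2, 6, 3, 5, 0, 1, 4]
After 10 (swap(3, 2)): [7, 2, 3, 6, 5, 0, 1, 4]
After 11 (reverse(2, 5)): [7, 2, 0, 5, 6, 3, 1, 4]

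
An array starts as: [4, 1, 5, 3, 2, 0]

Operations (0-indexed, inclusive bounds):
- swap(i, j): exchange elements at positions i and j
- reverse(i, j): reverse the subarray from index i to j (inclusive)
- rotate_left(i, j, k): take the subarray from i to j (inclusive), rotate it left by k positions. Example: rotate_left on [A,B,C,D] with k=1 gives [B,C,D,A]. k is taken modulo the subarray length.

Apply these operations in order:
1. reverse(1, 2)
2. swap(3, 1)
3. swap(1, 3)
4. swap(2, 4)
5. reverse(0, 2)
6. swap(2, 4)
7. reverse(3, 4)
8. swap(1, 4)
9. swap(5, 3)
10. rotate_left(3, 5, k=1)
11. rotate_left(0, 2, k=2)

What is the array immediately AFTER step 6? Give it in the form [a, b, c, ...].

After 1 (reverse(1, 2)): [4, 5, 1, 3, 2, 0]
After 2 (swap(3, 1)): [4, 3, 1, 5, 2, 0]
After 3 (swap(1, 3)): [4, 5, 1, 3, 2, 0]
After 4 (swap(2, 4)): [4, 5, 2, 3, 1, 0]
After 5 (reverse(0, 2)): [2, 5, 4, 3, 1, 0]
After 6 (swap(2, 4)): [2, 5, 1, 3, 4, 0]

Answer: [2, 5, 1, 3, 4, 0]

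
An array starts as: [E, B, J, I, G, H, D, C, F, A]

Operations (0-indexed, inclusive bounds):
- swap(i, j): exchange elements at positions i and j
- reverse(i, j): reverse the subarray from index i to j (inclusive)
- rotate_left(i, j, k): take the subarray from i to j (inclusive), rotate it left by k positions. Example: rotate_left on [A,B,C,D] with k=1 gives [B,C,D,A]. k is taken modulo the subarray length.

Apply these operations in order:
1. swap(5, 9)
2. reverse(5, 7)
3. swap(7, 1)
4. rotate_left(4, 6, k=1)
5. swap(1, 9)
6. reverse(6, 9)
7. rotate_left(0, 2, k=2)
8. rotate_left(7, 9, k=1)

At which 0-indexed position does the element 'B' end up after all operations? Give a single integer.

Answer: 7

Derivation:
After 1 (swap(5, 9)): [E, B, J, I, G, A, D, C, F, H]
After 2 (reverse(5, 7)): [E, B, J, I, G, C, D, A, F, H]
After 3 (swap(7, 1)): [E, A, J, I, G, C, D, B, F, H]
After 4 (rotate_left(4, 6, k=1)): [E, A, J, I, C, D, G, B, F, H]
After 5 (swap(1, 9)): [E, H, J, I, C, D, G, B, F, A]
After 6 (reverse(6, 9)): [E, H, J, I, C, D, A, F, B, G]
After 7 (rotate_left(0, 2, k=2)): [J, E, H, I, C, D, A, F, B, G]
After 8 (rotate_left(7, 9, k=1)): [J, E, H, I, C, D, A, B, G, F]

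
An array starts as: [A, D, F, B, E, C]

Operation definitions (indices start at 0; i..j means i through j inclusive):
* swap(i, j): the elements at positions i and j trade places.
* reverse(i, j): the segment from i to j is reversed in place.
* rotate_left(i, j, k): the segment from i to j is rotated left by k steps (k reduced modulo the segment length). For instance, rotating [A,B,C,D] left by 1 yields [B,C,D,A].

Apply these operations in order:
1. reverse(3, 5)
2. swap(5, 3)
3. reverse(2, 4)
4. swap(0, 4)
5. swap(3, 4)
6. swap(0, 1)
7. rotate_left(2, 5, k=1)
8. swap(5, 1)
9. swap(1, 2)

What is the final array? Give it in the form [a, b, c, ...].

After 1 (reverse(3, 5)): [A, D, F, C, E, B]
After 2 (swap(5, 3)): [A, D, F, B, E, C]
After 3 (reverse(2, 4)): [A, D, E, B, F, C]
After 4 (swap(0, 4)): [F, D, E, B, A, C]
After 5 (swap(3, 4)): [F, D, E, A, B, C]
After 6 (swap(0, 1)): [D, F, E, A, B, C]
After 7 (rotate_left(2, 5, k=1)): [D, F, A, B, C, E]
After 8 (swap(5, 1)): [D, E, A, B, C, F]
After 9 (swap(1, 2)): [D, A, E, B, C, F]

Answer: [D, A, E, B, C, F]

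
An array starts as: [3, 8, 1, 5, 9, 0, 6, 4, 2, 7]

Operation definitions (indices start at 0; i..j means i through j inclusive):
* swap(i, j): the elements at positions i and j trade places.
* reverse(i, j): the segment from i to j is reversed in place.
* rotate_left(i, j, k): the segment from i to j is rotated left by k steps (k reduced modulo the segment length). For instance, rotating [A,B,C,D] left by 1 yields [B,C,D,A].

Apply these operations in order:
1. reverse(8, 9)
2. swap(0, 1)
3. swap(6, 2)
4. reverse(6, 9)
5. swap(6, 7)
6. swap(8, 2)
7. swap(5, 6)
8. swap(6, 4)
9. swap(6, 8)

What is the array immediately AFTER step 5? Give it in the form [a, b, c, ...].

Answer: [8, 3, 6, 5, 9, 0, 7, 2, 4, 1]

Derivation:
After 1 (reverse(8, 9)): [3, 8, 1, 5, 9, 0, 6, 4, 7, 2]
After 2 (swap(0, 1)): [8, 3, 1, 5, 9, 0, 6, 4, 7, 2]
After 3 (swap(6, 2)): [8, 3, 6, 5, 9, 0, 1, 4, 7, 2]
After 4 (reverse(6, 9)): [8, 3, 6, 5, 9, 0, 2, 7, 4, 1]
After 5 (swap(6, 7)): [8, 3, 6, 5, 9, 0, 7, 2, 4, 1]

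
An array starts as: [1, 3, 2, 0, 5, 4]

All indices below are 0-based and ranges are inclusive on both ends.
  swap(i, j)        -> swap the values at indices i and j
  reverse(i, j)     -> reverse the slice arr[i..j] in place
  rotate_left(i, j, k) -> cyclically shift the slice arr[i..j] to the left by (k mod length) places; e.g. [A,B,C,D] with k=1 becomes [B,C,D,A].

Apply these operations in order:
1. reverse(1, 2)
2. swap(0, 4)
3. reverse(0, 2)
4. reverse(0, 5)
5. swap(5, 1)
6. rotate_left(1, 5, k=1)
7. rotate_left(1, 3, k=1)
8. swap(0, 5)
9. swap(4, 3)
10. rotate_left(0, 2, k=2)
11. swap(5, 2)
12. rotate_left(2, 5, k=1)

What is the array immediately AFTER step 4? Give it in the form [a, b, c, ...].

Answer: [4, 1, 0, 5, 2, 3]

Derivation:
After 1 (reverse(1, 2)): [1, 2, 3, 0, 5, 4]
After 2 (swap(0, 4)): [5, 2, 3, 0, 1, 4]
After 3 (reverse(0, 2)): [3, 2, 5, 0, 1, 4]
After 4 (reverse(0, 5)): [4, 1, 0, 5, 2, 3]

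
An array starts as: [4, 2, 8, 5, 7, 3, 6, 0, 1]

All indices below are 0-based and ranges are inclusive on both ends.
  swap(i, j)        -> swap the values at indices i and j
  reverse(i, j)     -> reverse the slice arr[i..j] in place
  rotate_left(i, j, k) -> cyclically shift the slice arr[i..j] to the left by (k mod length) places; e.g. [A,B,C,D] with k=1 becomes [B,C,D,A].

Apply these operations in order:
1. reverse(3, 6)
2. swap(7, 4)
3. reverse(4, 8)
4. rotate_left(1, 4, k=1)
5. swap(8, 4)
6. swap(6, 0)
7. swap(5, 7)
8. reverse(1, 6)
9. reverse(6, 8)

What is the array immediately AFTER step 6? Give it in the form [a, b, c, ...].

After 1 (reverse(3, 6)): [4, 2, 8, 6, 3, 7, 5, 0, 1]
After 2 (swap(7, 4)): [4, 2, 8, 6, 0, 7, 5, 3, 1]
After 3 (reverse(4, 8)): [4, 2, 8, 6, 1, 3, 5, 7, 0]
After 4 (rotate_left(1, 4, k=1)): [4, 8, 6, 1, 2, 3, 5, 7, 0]
After 5 (swap(8, 4)): [4, 8, 6, 1, 0, 3, 5, 7, 2]
After 6 (swap(6, 0)): [5, 8, 6, 1, 0, 3, 4, 7, 2]

Answer: [5, 8, 6, 1, 0, 3, 4, 7, 2]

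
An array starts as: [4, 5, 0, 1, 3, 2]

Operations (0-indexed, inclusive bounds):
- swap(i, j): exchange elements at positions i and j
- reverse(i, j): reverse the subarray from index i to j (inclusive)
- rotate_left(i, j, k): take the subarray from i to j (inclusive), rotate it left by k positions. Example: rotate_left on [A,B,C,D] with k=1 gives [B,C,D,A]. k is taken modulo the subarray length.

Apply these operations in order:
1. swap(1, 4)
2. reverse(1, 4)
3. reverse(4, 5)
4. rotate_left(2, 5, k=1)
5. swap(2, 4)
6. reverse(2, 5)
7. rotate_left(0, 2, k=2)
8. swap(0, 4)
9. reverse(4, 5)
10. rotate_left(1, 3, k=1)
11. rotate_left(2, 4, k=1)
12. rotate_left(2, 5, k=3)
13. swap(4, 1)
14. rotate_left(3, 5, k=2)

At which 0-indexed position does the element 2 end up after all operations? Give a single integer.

After 1 (swap(1, 4)): [4, 3, 0, 1, 5, 2]
After 2 (reverse(1, 4)): [4, 5, 1, 0, 3, 2]
After 3 (reverse(4, 5)): [4, 5, 1, 0, 2, 3]
After 4 (rotate_left(2, 5, k=1)): [4, 5, 0, 2, 3, 1]
After 5 (swap(2, 4)): [4, 5, 3, 2, 0, 1]
After 6 (reverse(2, 5)): [4, 5, 1, 0, 2, 3]
After 7 (rotate_left(0, 2, k=2)): [1, 4, 5, 0, 2, 3]
After 8 (swap(0, 4)): [2, 4, 5, 0, 1, 3]
After 9 (reverse(4, 5)): [2, 4, 5, 0, 3, 1]
After 10 (rotate_left(1, 3, k=1)): [2, 5, 0, 4, 3, 1]
After 11 (rotate_left(2, 4, k=1)): [2, 5, 4, 3, 0, 1]
After 12 (rotate_left(2, 5, k=3)): [2, 5, 1, 4, 3, 0]
After 13 (swap(4, 1)): [2, 3, 1, 4, 5, 0]
After 14 (rotate_left(3, 5, k=2)): [2, 3, 1, 0, 4, 5]

Answer: 0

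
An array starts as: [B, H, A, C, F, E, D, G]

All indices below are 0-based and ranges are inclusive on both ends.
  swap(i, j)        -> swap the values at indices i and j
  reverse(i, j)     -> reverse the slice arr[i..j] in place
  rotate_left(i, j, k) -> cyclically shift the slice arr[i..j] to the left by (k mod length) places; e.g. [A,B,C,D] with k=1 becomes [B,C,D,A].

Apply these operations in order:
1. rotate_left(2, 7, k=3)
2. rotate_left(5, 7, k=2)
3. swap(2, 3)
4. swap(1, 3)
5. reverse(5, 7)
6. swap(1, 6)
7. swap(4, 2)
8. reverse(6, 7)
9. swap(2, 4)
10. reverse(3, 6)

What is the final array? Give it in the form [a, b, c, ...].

Answer: [B, A, D, F, C, G, H, E]

Derivation:
After 1 (rotate_left(2, 7, k=3)): [B, H, E, D, G, A, C, F]
After 2 (rotate_left(5, 7, k=2)): [B, H, E, D, G, F, A, C]
After 3 (swap(2, 3)): [B, H, D, E, G, F, A, C]
After 4 (swap(1, 3)): [B, E, D, H, G, F, A, C]
After 5 (reverse(5, 7)): [B, E, D, H, G, C, A, F]
After 6 (swap(1, 6)): [B, A, D, H, G, C, E, F]
After 7 (swap(4, 2)): [B, A, G, H, D, C, E, F]
After 8 (reverse(6, 7)): [B, A, G, H, D, C, F, E]
After 9 (swap(2, 4)): [B, A, D, H, G, C, F, E]
After 10 (reverse(3, 6)): [B, A, D, F, C, G, H, E]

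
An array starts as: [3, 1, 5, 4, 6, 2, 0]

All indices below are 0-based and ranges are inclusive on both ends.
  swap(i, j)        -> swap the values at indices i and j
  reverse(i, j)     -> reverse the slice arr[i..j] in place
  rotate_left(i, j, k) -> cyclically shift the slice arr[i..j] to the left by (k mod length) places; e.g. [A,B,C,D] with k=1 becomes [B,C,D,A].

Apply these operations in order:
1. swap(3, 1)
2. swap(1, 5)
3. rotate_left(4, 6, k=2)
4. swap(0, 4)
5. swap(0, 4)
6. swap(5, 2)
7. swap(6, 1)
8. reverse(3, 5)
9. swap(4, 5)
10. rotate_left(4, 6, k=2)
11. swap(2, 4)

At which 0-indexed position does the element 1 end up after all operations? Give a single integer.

After 1 (swap(3, 1)): [3, 4, 5, 1, 6, 2, 0]
After 2 (swap(1, 5)): [3, 2, 5, 1, 6, 4, 0]
After 3 (rotate_left(4, 6, k=2)): [3, 2, 5, 1, 0, 6, 4]
After 4 (swap(0, 4)): [0, 2, 5, 1, 3, 6, 4]
After 5 (swap(0, 4)): [3, 2, 5, 1, 0, 6, 4]
After 6 (swap(5, 2)): [3, 2, 6, 1, 0, 5, 4]
After 7 (swap(6, 1)): [3, 4, 6, 1, 0, 5, 2]
After 8 (reverse(3, 5)): [3, 4, 6, 5, 0, 1, 2]
After 9 (swap(4, 5)): [3, 4, 6, 5, 1, 0, 2]
After 10 (rotate_left(4, 6, k=2)): [3, 4, 6, 5, 2, 1, 0]
After 11 (swap(2, 4)): [3, 4, 2, 5, 6, 1, 0]

Answer: 5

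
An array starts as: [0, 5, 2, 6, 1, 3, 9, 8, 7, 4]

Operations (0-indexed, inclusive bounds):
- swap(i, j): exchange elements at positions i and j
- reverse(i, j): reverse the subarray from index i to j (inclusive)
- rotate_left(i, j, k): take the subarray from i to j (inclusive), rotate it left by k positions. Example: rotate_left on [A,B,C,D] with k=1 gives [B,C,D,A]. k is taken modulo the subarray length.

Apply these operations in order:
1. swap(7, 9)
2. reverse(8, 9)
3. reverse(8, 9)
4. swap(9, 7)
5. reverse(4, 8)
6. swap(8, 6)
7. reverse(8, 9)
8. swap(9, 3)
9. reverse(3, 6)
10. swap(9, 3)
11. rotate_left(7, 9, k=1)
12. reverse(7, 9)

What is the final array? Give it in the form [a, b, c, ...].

After 1 (swap(7, 9)): [0, 5, 2, 6, 1, 3, 9, 4, 7, 8]
After 2 (reverse(8, 9)): [0, 5, 2, 6, 1, 3, 9, 4, 8, 7]
After 3 (reverse(8, 9)): [0, 5, 2, 6, 1, 3, 9, 4, 7, 8]
After 4 (swap(9, 7)): [0, 5, 2, 6, 1, 3, 9, 8, 7, 4]
After 5 (reverse(4, 8)): [0, 5, 2, 6, 7, 8, 9, 3, 1, 4]
After 6 (swap(8, 6)): [0, 5, 2, 6, 7, 8, 1, 3, 9, 4]
After 7 (reverse(8, 9)): [0, 5, 2, 6, 7, 8, 1, 3, 4, 9]
After 8 (swap(9, 3)): [0, 5, 2, 9, 7, 8, 1, 3, 4, 6]
After 9 (reverse(3, 6)): [0, 5, 2, 1, 8, 7, 9, 3, 4, 6]
After 10 (swap(9, 3)): [0, 5, 2, 6, 8, 7, 9, 3, 4, 1]
After 11 (rotate_left(7, 9, k=1)): [0, 5, 2, 6, 8, 7, 9, 4, 1, 3]
After 12 (reverse(7, 9)): [0, 5, 2, 6, 8, 7, 9, 3, 1, 4]

Answer: [0, 5, 2, 6, 8, 7, 9, 3, 1, 4]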